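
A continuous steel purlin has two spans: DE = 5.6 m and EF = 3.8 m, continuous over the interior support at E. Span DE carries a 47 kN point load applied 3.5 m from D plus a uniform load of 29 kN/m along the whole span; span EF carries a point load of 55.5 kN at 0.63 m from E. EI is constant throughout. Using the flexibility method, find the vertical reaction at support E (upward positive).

Insert a hinge at E; M_E is the redundant, and each span becomes simply supported.
Rotations at E on the released spans (each span's end-slope, ×1/EI):
  span DE: point load 47 at a = 3.5: Pab(L + a)/(6LEI) = 93.56/EI
  span DE: UDL 29: wL³/(24EI) = 212.2/EI
  span EF: point load 55.5 at a = 0.63: Pab(L + b)/(6LEI) = 33.88/EI
  relative rotation θ_0 = (305.8 + 33.88)/EI = 339.6/EI
A unit hogging moment at E produces rotation L₁/(3EI) + L₂/(3EI) = 3.133/EI.
Slope continuity at E: θ_0 = M_E·3.133/EI, so M_E = 339.6/3.133 = 108.4 kN·m (hogging).
Span DE, ΣM about D with M_E applied at E: R_E^{DE}·5.6 = 619.2 + 108.4, so R_E^{DE} = 129.9 kN and R_D = 209.4 − 129.9 = 79.47 kN.
Span EF, ΣM about F: R_E^{EF}·3.8 = 175.9 + 108.4, so R_E^{EF} = 74.82 kN and R_F = 55.5 − 74.82 = -19.32 kN.
R_E = 129.9 + 74.82 = 204.8 kN.

R_E = 204.8 kN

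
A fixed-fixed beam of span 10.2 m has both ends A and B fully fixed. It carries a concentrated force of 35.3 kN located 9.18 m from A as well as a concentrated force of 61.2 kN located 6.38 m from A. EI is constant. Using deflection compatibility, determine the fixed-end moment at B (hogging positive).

M_B = 120.6 kN·m

Release both end moments; the primary structure is a simply-supported span AB with redundants M_A and M_B.
End rotations of the released simple span under the applied load (×1/EI):
  at A: point load 35.3 at a = 9.18: Pab(L + b)/(6LEI) = 60.6/EI
  at B: point load 35.3 at a = 9.18: Pab(L + a)/(6LEI) = 104.7/EI
  at A: point load 61.2 at a = 6.38: Pab(L + b)/(6LEI) = 341.7/EI
  at B: point load 61.2 at a = 6.38: Pab(L + a)/(6LEI) = 404.1/EI
  θ_A0 = 402.3/EI,  θ_B0 = 508.8/EI
Flexibility coefficients: a unit moment at one end gives L/(3EI) there and L/(6EI) at the far end, so f₁₁ = f₂₂ = 3.4/EI and f₁₂ = f₂₁ = 1.7/EI.
Compatibility — zero rotation at each built-in end:
  3.4 M_A + 1.7 M_B = 402.3
  1.7 M_A + 3.4 M_B = 508.8
Solving the pair gives M_A = 58 kN·m and M_B = 120.6 kN·m (hogging).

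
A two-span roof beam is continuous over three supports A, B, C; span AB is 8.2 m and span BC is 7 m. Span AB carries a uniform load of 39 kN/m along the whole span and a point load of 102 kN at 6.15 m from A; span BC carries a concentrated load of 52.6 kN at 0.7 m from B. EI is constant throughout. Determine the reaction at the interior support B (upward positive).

Release continuity at B by inserting a hinge; the redundant is the internal moment M_B. The primary structure is two simply-supported spans AB and BC.
End slopes at the hinge B, treating each span as simply supported:
  span AB: UDL 39: wL³/(24EI) = 896/EI
  span AB: point load 102 at a = 6.15: Pab(L + a)/(6LEI) = 375.1/EI
  span BC: point load 52.6 at a = 0.7: Pab(L + b)/(6LEI) = 73.46/EI
  relative rotation θ_0 = (1271 + 73.46)/EI = 1345/EI
A unit hogging moment at B produces rotation L₁/(3EI) + L₂/(3EI) = 5.067/EI.
Slope continuity at B: θ_0 = M_B·5.067/EI, so M_B = 1345/5.067 = 265.4 kN·m (hogging).
Span AB, ΣM about A with M_B applied at B: R_B^{AB}·8.2 = 1938 + 265.4, so R_B^{AB} = 268.8 kN and R_A = 421.8 − 268.8 = 153 kN.
Span BC, ΣM about C: R_B^{BC}·7 = 331.4 + 265.4, so R_B^{BC} = 85.25 kN and R_C = 52.6 − 85.25 = -32.65 kN.
R_B = 268.8 + 85.25 = 354 kN.

R_B = 354 kN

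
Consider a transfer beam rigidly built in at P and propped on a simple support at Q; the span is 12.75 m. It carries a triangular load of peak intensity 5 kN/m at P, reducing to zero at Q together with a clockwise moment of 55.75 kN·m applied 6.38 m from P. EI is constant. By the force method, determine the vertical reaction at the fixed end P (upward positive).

R_P = 20.58 kN

Take the reaction at Q as the redundant and release it; the primary structure is a cantilever fixed at P.
Free-end deflection of the primary structure under the applied loading (downward +):
  triangular load, peak 5 at the fixed end: w₀L⁴/(30EI) = 4404/EI
  clockwise couple 55.75 at a = 6.38: M₀a(2L − a)/(2EI) = 3400/EI
  δ_0 = 7805/EI
Flexibility coefficient — unit upward force at Q: δ_{QQ} = L³/(3EI) = 690.9/EI.
Compatibility at Q: δ_0 − R_Q·δ_{QQ} = 0, so R_Q = 7805/690.9 = 11.3 kN.
Vertical equilibrium: R_P = ΣP − R_Q = 31.88 − 11.3 = 20.58 kN.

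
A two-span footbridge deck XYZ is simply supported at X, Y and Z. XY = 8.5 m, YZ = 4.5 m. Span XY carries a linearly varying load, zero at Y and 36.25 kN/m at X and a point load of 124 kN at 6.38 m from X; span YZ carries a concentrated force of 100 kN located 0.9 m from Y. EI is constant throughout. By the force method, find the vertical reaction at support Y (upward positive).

Release continuity at Y by inserting a hinge; the redundant is the internal moment M_Y. The primary structure is two simply-supported spans XY and YZ.
End slopes at the hinge Y, treating each span as simply supported:
  span XY: triangular load, peak 36.25: 7w₀L³/(360EI) = 432.9/EI
  span XY: point load 124 at a = 6.38: Pab(L + a)/(6LEI) = 489.3/EI
  span YZ: point load 100 at a = 0.9: Pab(L + b)/(6LEI) = 97.2/EI
  relative rotation θ_0 = (922.2 + 97.2)/EI = 1019/EI
A unit hogging moment at Y produces rotation L₁/(3EI) + L₂/(3EI) = 4.333/EI.
Compatibility: M_Y·(L₁+L₂)/(3EI) = θ_0, giving M_Y = 235.2 kN·m (hogging).
Span XY, ΣM about X with M_Y applied at Y: R_Y^{XY}·8.5 = 1228 + 235.2, so R_Y^{XY} = 172.1 kN and R_X = 278.1 − 172.1 = 106 kN.
Span YZ, ΣM about Z: R_Y^{YZ}·4.5 = 360 + 235.2, so R_Y^{YZ} = 132.3 kN and R_Z = 100 − 132.3 = -32.28 kN.
R_Y = 172.1 + 132.3 = 304.4 kN.

R_Y = 304.4 kN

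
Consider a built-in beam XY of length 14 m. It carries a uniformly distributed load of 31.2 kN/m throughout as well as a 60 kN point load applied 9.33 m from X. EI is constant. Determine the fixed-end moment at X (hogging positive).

Release both end moments; the primary structure is a simply-supported span XY with redundants M_X and M_Y.
Simple-span end rotations at X and Y under the given loads:
  at X: UDL 31.2: wL³/(24EI) = 3567/EI
  at Y: UDL 31.2: wL³/(24EI) = 3567/EI
  at X: point load 60 at a = 9.33: Pab(L + b)/(6LEI) = 581.1/EI
  at Y: point load 60 at a = 9.33: Pab(L + a)/(6LEI) = 726.1/EI
  θ_X0 = 4148/EI,  θ_Y0 = 4293/EI
Flexibility coefficients: a unit moment at one end gives L/(3EI) there and L/(6EI) at the far end, so f₁₁ = f₂₂ = 4.667/EI and f₁₂ = f₂₁ = 2.333/EI.
Compatibility — zero rotation at each built-in end:
  4.667 M_X + 2.333 M_Y = 4148
  2.333 M_X + 4.667 M_Y = 4293
Solving the pair gives M_X = 571.9 kN·m and M_Y = 634 kN·m (hogging).

M_X = 571.9 kN·m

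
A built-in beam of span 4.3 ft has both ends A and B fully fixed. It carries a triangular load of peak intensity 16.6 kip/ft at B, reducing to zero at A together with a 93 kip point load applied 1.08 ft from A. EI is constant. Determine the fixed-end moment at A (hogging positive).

Release both end moments; the primary structure is a simply-supported span AB with redundants M_A and M_B.
Simple-span end rotations at A and B under the given loads:
  at A: triangular load, peak 16.6: 7w₀L³/(360EI) = 25.66/EI
  at B: triangular load, peak 16.6: w₀L³/(45EI) = 29.33/EI
  at A: point load 93 at a = 1.08: Pab(L + b)/(6LEI) = 94.27/EI
  at B: point load 93 at a = 1.08: Pab(L + a)/(6LEI) = 67.44/EI
  θ_A0 = 119.9/EI,  θ_B0 = 96.77/EI
Flexibility coefficients: a unit moment at one end gives L/(3EI) there and L/(6EI) at the far end, so f₁₁ = f₂₂ = 1.433/EI and f₁₂ = f₂₁ = 0.7167/EI.
Compatibility — zero rotation at each built-in end:
  1.433 M_A + 0.7167 M_B = 119.9
  0.7167 M_A + 1.433 M_B = 96.77
Solving the pair gives M_A = 66.55 kip·ft and M_B = 34.24 kip·ft (hogging).

M_A = 66.55 kip·ft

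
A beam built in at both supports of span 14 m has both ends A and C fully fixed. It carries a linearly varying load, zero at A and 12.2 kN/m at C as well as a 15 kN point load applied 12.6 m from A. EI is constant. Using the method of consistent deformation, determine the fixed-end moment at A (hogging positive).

M_A = 81.6 kN·m

Take the two fixed-end moments M_A, M_C as redundants; the released structure is the simple span AC.
On the primary (simply-supported) span, the end slopes from the loading are:
  at A: triangular load, peak 12.2: 7w₀L³/(360EI) = 650.9/EI
  at C: triangular load, peak 12.2: w₀L³/(45EI) = 743.9/EI
  at A: point load 15 at a = 12.6: Pab(L + b)/(6LEI) = 48.51/EI
  at C: point load 15 at a = 12.6: Pab(L + a)/(6LEI) = 83.79/EI
  θ_A0 = 699.4/EI,  θ_C0 = 827.7/EI
Flexibility coefficients: a unit moment at one end gives L/(3EI) there and L/(6EI) at the far end, so f₁₁ = f₂₂ = 4.667/EI and f₁₂ = f₂₁ = 2.333/EI.
Compatibility — zero rotation at each built-in end:
  4.667 M_A + 2.333 M_C = 699.4
  2.333 M_A + 4.667 M_C = 827.7
Solving the pair gives M_A = 81.6 kN·m and M_C = 136.6 kN·m (hogging).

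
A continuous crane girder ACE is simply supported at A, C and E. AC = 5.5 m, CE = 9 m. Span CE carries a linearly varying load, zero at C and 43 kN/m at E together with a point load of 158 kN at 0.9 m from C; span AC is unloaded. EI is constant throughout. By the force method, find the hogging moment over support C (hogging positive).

M_C = 201.6 kN·m

Release continuity at C by inserting a hinge; the redundant is the internal moment M_C. The primary structure is two simply-supported spans AC and CE.
End slopes at the hinge C, treating each span as simply supported:
  span CE: triangular load, peak 43: 7w₀L³/(360EI) = 609.5/EI
  span CE: point load 158 at a = 0.9: Pab(L + b)/(6LEI) = 364.7/EI
  relative rotation θ_0 = (0 + 974.3)/EI = 974.3/EI
A unit hogging moment at C produces rotation L₁/(3EI) + L₂/(3EI) = 4.833/EI.
Compatibility: M_C·(L₁+L₂)/(3EI) = θ_0, giving M_C = 201.6 kN·m (hogging).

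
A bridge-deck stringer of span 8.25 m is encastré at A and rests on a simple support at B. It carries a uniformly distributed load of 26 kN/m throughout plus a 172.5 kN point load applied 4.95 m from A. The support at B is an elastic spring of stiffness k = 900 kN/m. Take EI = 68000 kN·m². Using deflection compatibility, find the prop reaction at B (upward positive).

Release the roller at B. Primary structure: cantilever fixed at A.
Primary-structure tip deflection at B by superposition:
  UDL 26: wL⁴/(8EI) = 15056/EI
  point load 172.5 at a = 4.95: Pa²(3L − a)/(6EI) = 13948/EI
  δ_0 = 29004/EI
Flexibility coefficient — unit upward force at B: δ_{BB} = L³/(3EI) = 187.2/EI.
With EI = 68000 kN·m²: δ_0 = 0.42652 m and δ_{BB} = 0.002753 m/kN.
Compatibility — the spring shortens by R_B/k under the reaction it provides: δ_0 − R_B·δ_{BB} = R_B/k. With 1/k = 0.001111 m/kN, R_B = δ_0 / (δ_{BB} + 1/k) = 0.42652 / (0.002753 + 0.001111) = 110.4 kN.

R_B = 110.4 kN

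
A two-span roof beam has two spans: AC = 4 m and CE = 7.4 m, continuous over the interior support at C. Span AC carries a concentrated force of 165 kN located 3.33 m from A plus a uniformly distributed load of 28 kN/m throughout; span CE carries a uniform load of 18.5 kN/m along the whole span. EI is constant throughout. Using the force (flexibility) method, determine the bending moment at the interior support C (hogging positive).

M_C = 131.4 kN·m

Take M_C as the redundant. Released structure: two simple spans AC and CE with a hinge at C.
Discontinuity in slope at C on the released structure — sum the simple-span end rotations:
  span AC: point load 165 at a = 3.33: Pab(L + a)/(6LEI) = 112.4/EI
  span AC: UDL 28: wL³/(24EI) = 74.67/EI
  span CE: UDL 18.5: wL³/(24EI) = 312.4/EI
  relative rotation θ_0 = (187.1 + 312.4)/EI = 499.5/EI
A unit hogging moment at C produces rotation L₁/(3EI) + L₂/(3EI) = 3.8/EI.
Compatibility: M_C·(L₁+L₂)/(3EI) = θ_0, giving M_C = 131.4 kN·m (hogging).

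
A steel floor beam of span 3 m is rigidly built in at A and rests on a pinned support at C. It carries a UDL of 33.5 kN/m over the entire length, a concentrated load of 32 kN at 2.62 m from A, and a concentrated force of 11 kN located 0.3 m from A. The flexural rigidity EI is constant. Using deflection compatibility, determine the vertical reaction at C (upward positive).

Release the roller at C. Primary structure: cantilever fixed at A.
Primary-structure tip deflection at C by superposition:
  UDL 33.5: wL⁴/(8EI) = 339.2/EI
  point load 32 at a = 2.62: Pa²(3L − a)/(6EI) = 233.6/EI
  point load 11 at a = 0.3: Pa²(3L − a)/(6EI) = 1.435/EI
  δ_0 = 574.2/EI
Flexibility coefficient — unit upward force at C: δ_{CC} = L³/(3EI) = 9/EI.
Compatibility at C: δ_0 − R_C·δ_{CC} = 0, so R_C = 574.2/9 = 63.8 kN.

R_C = 63.8 kN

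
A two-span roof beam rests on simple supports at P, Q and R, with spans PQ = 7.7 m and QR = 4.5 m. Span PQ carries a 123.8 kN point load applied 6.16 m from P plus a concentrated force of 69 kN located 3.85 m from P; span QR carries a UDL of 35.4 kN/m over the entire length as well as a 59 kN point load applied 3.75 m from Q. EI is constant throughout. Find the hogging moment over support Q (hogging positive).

M_Q = 190.5 kN·m

Insert a hinge at Q; M_Q is the redundant, and each span becomes simply supported.
Discontinuity in slope at Q on the released structure — sum the simple-span end rotations:
  span PQ: point load 123.8 at a = 6.16: Pab(L + a)/(6LEI) = 352.3/EI
  span PQ: point load 69 at a = 3.85: Pab(L + a)/(6LEI) = 255.7/EI
  span QR: UDL 35.4: wL³/(24EI) = 134.4/EI
  span QR: point load 59 at a = 3.75: Pab(L + b)/(6LEI) = 32.27/EI
  relative rotation θ_0 = (608 + 166.7)/EI = 774.7/EI
A unit hogging moment at Q produces rotation L₁/(3EI) + L₂/(3EI) = 4.067/EI.
Compatibility: M_Q·(L₁+L₂)/(3EI) = θ_0, giving M_Q = 190.5 kN·m (hogging).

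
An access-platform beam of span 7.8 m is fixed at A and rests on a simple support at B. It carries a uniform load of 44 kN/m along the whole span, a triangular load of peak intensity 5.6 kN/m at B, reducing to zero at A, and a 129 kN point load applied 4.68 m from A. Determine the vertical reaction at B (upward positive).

Take the reaction at B as the redundant and release it; the primary structure is a cantilever fixed at A.
Downward deflection at the released point B due to the loads:
  UDL 44: wL⁴/(8EI) = 20358/EI
  triangular load, peak 5.6 at the free end: 11w₀L⁴/(120EI) = 1900/EI
  point load 129 at a = 4.68: Pa²(3L − a)/(6EI) = 8815/EI
  δ_0 = 31074/EI
Tip deflection under a unit load at B: L³/(3EI) = 158.2/EI.
Compatibility at B: δ_0 − R_B·δ_{BB} = 0, so R_B = 31074/158.2 = 196.4 kN.

R_B = 196.4 kN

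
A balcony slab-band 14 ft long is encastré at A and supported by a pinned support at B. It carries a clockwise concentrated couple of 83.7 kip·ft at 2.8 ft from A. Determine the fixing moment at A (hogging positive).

Take the reaction at B as the redundant and release it; the primary structure is a cantilever fixed at A.
Deflection at B on the released cantilever, summing each load's contribution:
  clockwise couple 83.7 at a = 2.8: M₀a(2L − a)/(2EI) = 2953/EI
Flexibility coefficient — unit upward force at B: δ_{BB} = L³/(3EI) = 914.7/EI.
The prop prevents deflection at B: R_B = δ_0/δ_{BB} = 2953/914.7 = 3.228 kip.
Moment equilibrium about A: M_A = Σ(load moments about A) − R_B·L = 83.7 − 3.228×14 = 38.5 kip·ft.

M_A = 38.5 kip·ft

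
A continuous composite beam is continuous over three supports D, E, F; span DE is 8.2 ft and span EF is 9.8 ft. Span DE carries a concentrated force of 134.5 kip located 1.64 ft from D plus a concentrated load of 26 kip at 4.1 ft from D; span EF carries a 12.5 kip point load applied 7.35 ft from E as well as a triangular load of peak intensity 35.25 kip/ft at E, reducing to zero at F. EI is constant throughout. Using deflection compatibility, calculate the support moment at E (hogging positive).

M_E = 197.1 kip·ft

Release continuity at E by inserting a hinge; the redundant is the internal moment M_E. The primary structure is two simply-supported spans DE and EF.
Rotations at E on the released spans (each span's end-slope, ×1/EI):
  span DE: point load 134.5 at a = 1.64: Pab(L + a)/(6LEI) = 289.4/EI
  span DE: point load 26 at a = 4.1: Pab(L + a)/(6LEI) = 109.3/EI
  span EF: point load 12.5 at a = 7.35: Pab(L + b)/(6LEI) = 46.89/EI
  span EF: triangular load, peak 35.25: w₀L³/(45EI) = 737.3/EI
  relative rotation θ_0 = (398.7 + 784.2)/EI = 1183/EI
A unit hogging moment at E produces rotation L₁/(3EI) + L₂/(3EI) = 6/EI.
Compatibility: M_E·(L₁+L₂)/(3EI) = θ_0, giving M_E = 197.1 kip·ft (hogging).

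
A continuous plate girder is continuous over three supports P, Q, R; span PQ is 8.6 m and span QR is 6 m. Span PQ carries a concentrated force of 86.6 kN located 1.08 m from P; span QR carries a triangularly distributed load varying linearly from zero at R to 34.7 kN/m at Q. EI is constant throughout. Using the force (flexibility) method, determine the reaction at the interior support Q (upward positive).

Release continuity at Q by inserting a hinge; the redundant is the internal moment M_Q. The primary structure is two simply-supported spans PQ and QR.
Discontinuity in slope at Q on the released structure — sum the simple-span end rotations:
  span PQ: point load 86.6 at a = 1.08: Pab(L + a)/(6LEI) = 131.9/EI
  span QR: triangular load, peak 34.7: w₀L³/(45EI) = 166.6/EI
  relative rotation θ_0 = (131.9 + 166.6)/EI = 298.5/EI
A unit hogging moment at Q produces rotation L₁/(3EI) + L₂/(3EI) = 4.867/EI.
Slope continuity at Q: θ_0 = M_Q·4.867/EI, so M_Q = 298.5/4.867 = 61.34 kN·m (hogging).
Span PQ, ΣM about P with M_Q applied at Q: R_Q^{PQ}·8.6 = 93.53 + 61.34, so R_Q^{PQ} = 18.01 kN and R_P = 86.6 − 18.01 = 68.59 kN.
Span QR, ΣM about R: R_Q^{QR}·6 = 416.4 + 61.34, so R_Q^{QR} = 79.62 kN and R_R = 104.1 − 79.62 = 24.48 kN.
R_Q = 18.01 + 79.62 = 97.63 kN.

R_Q = 97.63 kN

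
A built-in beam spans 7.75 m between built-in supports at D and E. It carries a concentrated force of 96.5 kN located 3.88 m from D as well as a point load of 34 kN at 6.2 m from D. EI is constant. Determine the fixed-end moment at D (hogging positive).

M_D = 101.8 kN·m

Take the two fixed-end moments M_D, M_E as redundants; the released structure is the simple span DE.
On the primary (simply-supported) span, the end slopes from the loading are:
  at D: point load 96.5 at a = 3.88: Pab(L + b)/(6LEI) = 362.1/EI
  at E: point load 96.5 at a = 3.88: Pab(L + a)/(6LEI) = 362.4/EI
  at D: point load 34 at a = 6.2: Pab(L + b)/(6LEI) = 65.35/EI
  at E: point load 34 at a = 6.2: Pab(L + a)/(6LEI) = 98.02/EI
  θ_D0 = 427.4/EI,  θ_E0 = 460.4/EI
Flexibility coefficients: a unit moment at one end gives L/(3EI) there and L/(6EI) at the far end, so f₁₁ = f₂₂ = 2.583/EI and f₁₂ = f₂₁ = 1.292/EI.
Compatibility — zero rotation at each built-in end:
  2.583 M_D + 1.292 M_E = 427.4
  1.292 M_D + 2.583 M_E = 460.4
Solving the pair gives M_D = 101.8 kN·m and M_E = 127.3 kN·m (hogging).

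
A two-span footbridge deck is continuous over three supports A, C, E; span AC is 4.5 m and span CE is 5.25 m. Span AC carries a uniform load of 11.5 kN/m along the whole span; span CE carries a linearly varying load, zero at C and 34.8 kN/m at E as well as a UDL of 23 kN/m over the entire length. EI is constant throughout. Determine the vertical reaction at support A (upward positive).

Take M_C as the redundant. Released structure: two simple spans AC and CE with a hinge at C.
Rotations at C on the released spans (each span's end-slope, ×1/EI):
  span AC: UDL 11.5: wL³/(24EI) = 43.66/EI
  span CE: triangular load, peak 34.8: 7w₀L³/(360EI) = 97.92/EI
  span CE: UDL 23: wL³/(24EI) = 138.7/EI
  relative rotation θ_0 = (43.66 + 236.6)/EI = 280.3/EI
A unit hogging moment at C produces rotation L₁/(3EI) + L₂/(3EI) = 3.25/EI.
Slope continuity at C: θ_0 = M_C·3.25/EI, so M_C = 280.3/3.25 = 86.23 kN·m (hogging).
Span AC, ΣM about A with M_C applied at C: R_C^{AC}·4.5 = 116.4 + 86.23, so R_C^{AC} = 45.04 kN and R_A = 51.75 − 45.04 = 6.712 kN.

R_A = 6.712 kN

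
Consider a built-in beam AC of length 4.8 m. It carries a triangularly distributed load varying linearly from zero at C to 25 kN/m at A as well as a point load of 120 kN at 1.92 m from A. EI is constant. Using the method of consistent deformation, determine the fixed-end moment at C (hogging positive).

Release both end moments; the primary structure is a simply-supported span AC with redundants M_A and M_C.
End rotations of the released simple span under the applied load (×1/EI):
  at A: triangular load, peak 25: w₀L³/(45EI) = 61.44/EI
  at C: triangular load, peak 25: 7w₀L³/(360EI) = 53.76/EI
  at A: point load 120 at a = 1.92: Pab(L + b)/(6LEI) = 176.9/EI
  at C: point load 120 at a = 1.92: Pab(L + a)/(6LEI) = 154.8/EI
  θ_A0 = 238.4/EI,  θ_C0 = 208.6/EI
Flexibility coefficients: a unit moment at one end gives L/(3EI) there and L/(6EI) at the far end, so f₁₁ = f₂₂ = 1.6/EI and f₁₂ = f₂₁ = 0.8/EI.
Compatibility — zero rotation at each built-in end:
  1.6 M_A + 0.8 M_C = 238.4
  0.8 M_A + 1.6 M_C = 208.6
Solving the pair gives M_A = 111.7 kN·m and M_C = 74.5 kN·m (hogging).

M_C = 74.5 kN·m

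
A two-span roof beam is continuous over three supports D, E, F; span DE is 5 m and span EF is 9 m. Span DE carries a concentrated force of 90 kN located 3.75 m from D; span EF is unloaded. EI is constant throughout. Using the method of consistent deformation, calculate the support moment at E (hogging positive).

M_E = 26.37 kN·m

Take M_E as the redundant. Released structure: two simple spans DE and EF with a hinge at E.
Discontinuity in slope at E on the released structure — sum the simple-span end rotations:
  span DE: point load 90 at a = 3.75: Pab(L + a)/(6LEI) = 123/EI
  relative rotation θ_0 = (123 + 0)/EI = 123/EI
A unit hogging moment at E produces rotation L₁/(3EI) + L₂/(3EI) = 4.667/EI.
Compatibility: M_E·(L₁+L₂)/(3EI) = θ_0, giving M_E = 26.37 kN·m (hogging).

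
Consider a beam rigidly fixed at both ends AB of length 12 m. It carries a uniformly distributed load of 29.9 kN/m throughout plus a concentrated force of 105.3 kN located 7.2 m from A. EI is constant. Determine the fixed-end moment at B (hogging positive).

Release both end moments; the primary structure is a simply-supported span AB with redundants M_A and M_B.
Simple-span end rotations at A and B under the given loads:
  at A: UDL 29.9: wL³/(24EI) = 2153/EI
  at B: UDL 29.9: wL³/(24EI) = 2153/EI
  at A: point load 105.3 at a = 7.2: Pab(L + b)/(6LEI) = 849.1/EI
  at B: point load 105.3 at a = 7.2: Pab(L + a)/(6LEI) = 970.4/EI
  θ_A0 = 3002/EI,  θ_B0 = 3123/EI
Flexibility coefficients: a unit moment at one end gives L/(3EI) there and L/(6EI) at the far end, so f₁₁ = f₂₂ = 4/EI and f₁₂ = f₂₁ = 2/EI.
Compatibility — zero rotation at each built-in end:
  4 M_A + 2 M_B = 3002
  2 M_A + 4 M_B = 3123
Solving the pair gives M_A = 480.1 kN·m and M_B = 540.8 kN·m (hogging).

M_B = 540.8 kN·m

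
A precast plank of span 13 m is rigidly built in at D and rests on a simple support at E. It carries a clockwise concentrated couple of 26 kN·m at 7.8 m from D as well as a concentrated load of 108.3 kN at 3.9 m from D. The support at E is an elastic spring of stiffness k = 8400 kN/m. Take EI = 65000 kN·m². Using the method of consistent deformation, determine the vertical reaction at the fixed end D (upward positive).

R_D = 92.79 kN

Remove the prop at E; the released (primary) structure is a cantilever built in at D.
Free-end deflection of the primary structure under the applied loading (downward +):
  clockwise couple 26 at a = 7.8: M₀a(2L − a)/(2EI) = 1845/EI
  point load 108.3 at a = 3.9: Pa²(3L − a)/(6EI) = 9636/EI
  δ_0 = 11482/EI
Tip deflection under a unit load at E: L³/(3EI) = 732.3/EI.
With EI = 65000 kN·m²: δ_0 = 0.17664 m and δ_{EE} = 0.011267 m/kN.
Compatibility — the spring shortens by R_E/k under the reaction it provides: δ_0 − R_E·δ_{EE} = R_E/k. With 1/k = 0.000119 m/kN, R_E = δ_0 / (δ_{EE} + 1/k) = 0.17664 / (0.011267 + 0.000119) = 15.51 kN.
Vertical equilibrium: R_D = ΣP − R_E = 108.3 − 15.51 = 92.79 kN.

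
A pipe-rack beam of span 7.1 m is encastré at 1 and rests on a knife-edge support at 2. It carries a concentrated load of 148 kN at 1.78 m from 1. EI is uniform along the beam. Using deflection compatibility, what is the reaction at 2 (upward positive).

R_2 = 12.79 kN

Choose R_2 as the redundant. The primary structure is the cantilever fixed at 1.
Primary-structure tip deflection at 2 by superposition:
  point load 148 at a = 1.78: Pa²(3L − a)/(6EI) = 1526/EI
Tip deflection under a unit load at 2: L³/(3EI) = 119.3/EI.
Compatibility at 2: δ_0 − R_2·δ_{22} = 0, so R_2 = 1526/119.3 = 12.79 kN.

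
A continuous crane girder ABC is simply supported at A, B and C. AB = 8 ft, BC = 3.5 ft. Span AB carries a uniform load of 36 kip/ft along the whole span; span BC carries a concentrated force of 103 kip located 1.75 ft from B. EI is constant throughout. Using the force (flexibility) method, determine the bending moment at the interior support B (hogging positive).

Insert a hinge at B; M_B is the redundant, and each span becomes simply supported.
End slopes at the hinge B, treating each span as simply supported:
  span AB: UDL 36: wL³/(24EI) = 768/EI
  span BC: point load 103 at a = 1.75: Pab(L + b)/(6LEI) = 78.86/EI
  relative rotation θ_0 = (768 + 78.86)/EI = 846.9/EI
A unit hogging moment at B produces rotation L₁/(3EI) + L₂/(3EI) = 3.833/EI.
Slope continuity at B: θ_0 = M_B·3.833/EI, so M_B = 846.9/3.833 = 220.9 kip·ft (hogging).

M_B = 220.9 kip·ft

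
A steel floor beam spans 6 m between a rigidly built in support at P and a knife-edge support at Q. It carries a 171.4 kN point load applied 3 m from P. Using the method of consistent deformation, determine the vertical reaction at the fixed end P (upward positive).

R_P = 117.8 kN

Choose R_Q as the redundant. The primary structure is the cantilever fixed at P.
Primary-structure tip deflection at Q by superposition:
  point load 171.4 at a = 3: Pa²(3L − a)/(6EI) = 3856/EI
Flexibility coefficient — unit upward force at Q: δ_{QQ} = L³/(3EI) = 72/EI.
The prop prevents deflection at Q: R_Q = δ_0/δ_{QQ} = 3856/72 = 53.56 kN.
Vertical equilibrium: R_P = ΣP − R_Q = 171.4 − 53.56 = 117.8 kN.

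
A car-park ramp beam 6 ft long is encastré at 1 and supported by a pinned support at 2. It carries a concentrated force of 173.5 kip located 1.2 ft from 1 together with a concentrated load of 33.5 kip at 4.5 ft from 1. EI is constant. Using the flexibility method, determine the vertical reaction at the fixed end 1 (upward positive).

R_1 = 176.1 kip

Choose R_2 as the redundant. The primary structure is the cantilever fixed at 1.
Free-end deflection of the primary structure under the applied loading (downward +):
  point load 173.5 at a = 1.2: Pa²(3L − a)/(6EI) = 699.6/EI
  point load 33.5 at a = 4.5: Pa²(3L − a)/(6EI) = 1526/EI
  δ_0 = 2226/EI
Tip deflection under a unit load at 2: L³/(3EI) = 72/EI.
The prop prevents deflection at 2: R_2 = δ_0/δ_{22} = 2226/72 = 30.92 kip.
Vertical equilibrium: R_1 = ΣP − R_2 = 207 − 30.92 = 176.1 kip.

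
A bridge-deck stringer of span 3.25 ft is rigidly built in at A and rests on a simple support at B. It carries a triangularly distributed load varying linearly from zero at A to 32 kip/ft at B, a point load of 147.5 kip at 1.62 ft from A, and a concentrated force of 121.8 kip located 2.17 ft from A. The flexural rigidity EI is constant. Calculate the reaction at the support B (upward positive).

R_B = 137.8 kip

Release the roller at B. Primary structure: cantilever fixed at A.
Downward deflection at the released point B due to the loads:
  triangular load, peak 32 at the free end: 11w₀L⁴/(120EI) = 327.3/EI
  point load 147.5 at a = 1.62: Pa²(3L − a)/(6EI) = 524.5/EI
  point load 121.8 at a = 2.17: Pa²(3L − a)/(6EI) = 724.6/EI
  δ_0 = 1576/EI
Flexibility coefficient — unit upward force at B: δ_{BB} = L³/(3EI) = 11.44/EI.
Compatibility at B: δ_0 − R_B·δ_{BB} = 0, so R_B = 1576/11.44 = 137.8 kip.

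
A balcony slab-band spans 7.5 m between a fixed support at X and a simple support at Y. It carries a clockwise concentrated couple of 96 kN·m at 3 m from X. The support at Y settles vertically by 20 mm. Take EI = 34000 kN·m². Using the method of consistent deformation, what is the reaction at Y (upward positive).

R_Y = 7.452 kN

Take the reaction at Y as the redundant and release it; the primary structure is a cantilever fixed at X.
Free-end deflection of the primary structure under the applied loading (downward +):
  clockwise couple 96 at a = 3: M₀a(2L − a)/(2EI) = 1728/EI
Tip deflection under a unit load at Y: L³/(3EI) = 140.6/EI.
With EI = 34000 kN·m²: δ_0 = 0.050824 m and δ_{YY} = 0.004136 m/kN.
Compatibility — the beam at Y must follow the support down by 0.02 m: δ_0 − R_Y·δ_{YY} = 0.02, so R_Y = (0.050824 − 0.02)/0.004136 = 7.452 kN.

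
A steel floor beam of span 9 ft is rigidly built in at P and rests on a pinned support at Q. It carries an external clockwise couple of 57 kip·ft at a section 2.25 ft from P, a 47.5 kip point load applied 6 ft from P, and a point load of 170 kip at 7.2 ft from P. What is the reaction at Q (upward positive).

R_Q = 148.5 kip

Release the roller at Q. Primary structure: cantilever fixed at P.
Primary-structure tip deflection at Q by superposition:
  clockwise couple 57 at a = 2.25: M₀a(2L − a)/(2EI) = 1010/EI
  point load 47.5 at a = 6: Pa²(3L − a)/(6EI) = 5985/EI
  point load 170 at a = 7.2: Pa²(3L − a)/(6EI) = 29082/EI
  δ_0 = 36077/EI
Flexibility coefficient — unit upward force at Q: δ_{QQ} = L³/(3EI) = 243/EI.
The prop prevents deflection at Q: R_Q = δ_0/δ_{QQ} = 36077/243 = 148.5 kip.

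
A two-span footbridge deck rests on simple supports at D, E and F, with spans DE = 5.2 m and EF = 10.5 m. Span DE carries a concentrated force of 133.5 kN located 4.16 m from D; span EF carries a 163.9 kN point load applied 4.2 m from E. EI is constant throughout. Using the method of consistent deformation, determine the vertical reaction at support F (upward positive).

Insert a hinge at E; M_E is the redundant, and each span becomes simply supported.
End slopes at the hinge E, treating each span as simply supported:
  span DE: point load 133.5 at a = 4.16: Pab(L + a)/(6LEI) = 173.3/EI
  span EF: point load 163.9 at a = 4.2: Pab(L + b)/(6LEI) = 1156/EI
  relative rotation θ_0 = (173.3 + 1156)/EI = 1330/EI
A unit hogging moment at E produces rotation L₁/(3EI) + L₂/(3EI) = 5.233/EI.
Compatibility: M_E·(L₁+L₂)/(3EI) = θ_0, giving M_E = 254.1 kN·m (hogging).
Span EF, ΣM about F: R_E^{EF}·10.5 = 1033 + 254.1, so R_E^{EF} = 122.5 kN and R_F = 163.9 − 122.5 = 41.36 kN.

R_F = 41.36 kN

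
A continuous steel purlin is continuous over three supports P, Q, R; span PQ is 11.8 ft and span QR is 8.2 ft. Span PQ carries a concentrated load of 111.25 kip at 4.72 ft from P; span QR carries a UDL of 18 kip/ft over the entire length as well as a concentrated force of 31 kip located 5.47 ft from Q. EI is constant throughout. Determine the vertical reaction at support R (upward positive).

Insert a hinge at Q; M_Q is the redundant, and each span becomes simply supported.
Discontinuity in slope at Q on the released structure — sum the simple-span end rotations:
  span PQ: point load 111.25 at a = 4.72: Pab(L + a)/(6LEI) = 867.5/EI
  span QR: UDL 18: wL³/(24EI) = 413.5/EI
  span QR: point load 31 at a = 5.47: Pab(L + b)/(6LEI) = 102.8/EI
  relative rotation θ_0 = (867.5 + 516.4)/EI = 1384/EI
A unit hogging moment at Q produces rotation L₁/(3EI) + L₂/(3EI) = 6.667/EI.
Slope continuity at Q: θ_0 = M_Q·6.667/EI, so M_Q = 1384/6.667 = 207.6 kip·ft (hogging).
Span QR, ΣM about R: R_Q^{QR}·8.2 = 689.8 + 207.6, so R_Q^{QR} = 109.4 kip and R_R = 178.6 − 109.4 = 69.17 kip.

R_R = 69.17 kip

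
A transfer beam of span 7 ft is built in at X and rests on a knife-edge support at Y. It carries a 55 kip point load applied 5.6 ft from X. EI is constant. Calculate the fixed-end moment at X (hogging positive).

M_X = 36.96 kip·ft

Choose R_Y as the redundant. The primary structure is the cantilever fixed at X.
Downward deflection at the released point Y due to the loads:
  point load 55 at a = 5.6: Pa²(3L − a)/(6EI) = 4427/EI
Flexibility coefficient — unit upward force at Y: δ_{YY} = L³/(3EI) = 114.3/EI.
Compatibility at Y: δ_0 − R_Y·δ_{YY} = 0, so R_Y = 4427/114.3 = 38.72 kip.
Moment equilibrium about X: M_X = Σ(load moments about X) − R_Y·L = 308 − 38.72×7 = 36.96 kip·ft.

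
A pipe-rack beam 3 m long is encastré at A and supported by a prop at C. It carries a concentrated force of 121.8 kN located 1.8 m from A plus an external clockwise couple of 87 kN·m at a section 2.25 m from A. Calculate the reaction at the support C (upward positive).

R_C = 93.4 kN

Release the roller at C. Primary structure: cantilever fixed at A.
Free-end deflection of the primary structure under the applied loading (downward +):
  point load 121.8 at a = 1.8: Pa²(3L − a)/(6EI) = 473.6/EI
  clockwise couple 87 at a = 2.25: M₀a(2L − a)/(2EI) = 367/EI
  δ_0 = 840.6/EI
Tip deflection under a unit load at C: L³/(3EI) = 9/EI.
The prop prevents deflection at C: R_C = δ_0/δ_{CC} = 840.6/9 = 93.4 kN.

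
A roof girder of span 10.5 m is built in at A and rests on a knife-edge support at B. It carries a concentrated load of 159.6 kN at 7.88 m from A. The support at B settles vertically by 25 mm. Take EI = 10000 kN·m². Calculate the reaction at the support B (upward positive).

Remove the prop at B; the released (primary) structure is a cantilever built in at A.
Downward deflection at the released point B due to the loads:
  point load 159.6 at a = 7.88: Pa²(3L − a)/(6EI) = 39013/EI
Flexibility coefficient — unit upward force at B: δ_{BB} = L³/(3EI) = 385.9/EI.
With EI = 10000 kN·m²: δ_0 = 3.9013 m and δ_{BB} = 0.038587 m/kN.
Compatibility — the beam at B must follow the support down by 0.025 m: δ_0 − R_B·δ_{BB} = 0.025, so R_B = (3.9013 − 0.025)/0.038587 = 100.5 kN.

R_B = 100.5 kN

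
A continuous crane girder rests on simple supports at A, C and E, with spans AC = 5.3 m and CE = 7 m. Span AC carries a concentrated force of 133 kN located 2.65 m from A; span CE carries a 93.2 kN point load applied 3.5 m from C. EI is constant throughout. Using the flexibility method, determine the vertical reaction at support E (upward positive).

Insert a hinge at C; M_C is the redundant, and each span becomes simply supported.
Discontinuity in slope at C on the released structure — sum the simple-span end rotations:
  span AC: point load 133 at a = 2.65: Pab(L + a)/(6LEI) = 233.5/EI
  span CE: point load 93.2 at a = 3.5: Pab(L + b)/(6LEI) = 285.4/EI
  relative rotation θ_0 = (233.5 + 285.4)/EI = 518.9/EI
A unit hogging moment at C produces rotation L₁/(3EI) + L₂/(3EI) = 4.1/EI.
Compatibility: M_C·(L₁+L₂)/(3EI) = θ_0, giving M_C = 126.6 kN·m (hogging).
Span CE, ΣM about E: R_C^{CE}·7 = 326.2 + 126.6, so R_C^{CE} = 64.68 kN and R_E = 93.2 − 64.68 = 28.52 kN.

R_E = 28.52 kN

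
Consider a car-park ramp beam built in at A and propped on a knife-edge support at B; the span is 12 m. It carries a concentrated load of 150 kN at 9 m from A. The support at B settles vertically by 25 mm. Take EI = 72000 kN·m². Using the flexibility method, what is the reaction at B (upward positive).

R_B = 91.8 kN

Remove the prop at B; the released (primary) structure is a cantilever built in at A.
Free-end deflection of the primary structure under the applied loading (downward +):
  point load 150 at a = 9: Pa²(3L − a)/(6EI) = 54675/EI
Flexibility coefficient — unit upward force at B: δ_{BB} = L³/(3EI) = 576/EI.
With EI = 72000 kN·m²: δ_0 = 0.75938 m and δ_{BB} = 0.008 m/kN.
Compatibility — the beam at B must follow the support down by 0.025 m: δ_0 − R_B·δ_{BB} = 0.025, so R_B = (0.75938 − 0.025)/0.008 = 91.8 kN.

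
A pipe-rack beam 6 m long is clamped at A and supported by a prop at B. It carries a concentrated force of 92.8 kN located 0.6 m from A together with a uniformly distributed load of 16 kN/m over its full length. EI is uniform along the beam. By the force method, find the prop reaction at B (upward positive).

R_B = 37.35 kN

Release the roller at B. Primary structure: cantilever fixed at A.
Deflection at B on the released cantilever, summing each load's contribution:
  point load 92.8 at a = 0.6: Pa²(3L − a)/(6EI) = 96.88/EI
  UDL 16: wL⁴/(8EI) = 2592/EI
  δ_0 = 2689/EI
Tip deflection under a unit load at B: L³/(3EI) = 72/EI.
Compatibility at B: δ_0 − R_B·δ_{BB} = 0, so R_B = 2689/72 = 37.35 kN.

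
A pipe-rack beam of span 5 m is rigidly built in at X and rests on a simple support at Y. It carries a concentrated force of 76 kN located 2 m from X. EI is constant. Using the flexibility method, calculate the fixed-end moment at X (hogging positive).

M_X = 72.96 kN·m

Take the reaction at Y as the redundant and release it; the primary structure is a cantilever fixed at X.
Deflection at Y on the released cantilever, summing each load's contribution:
  point load 76 at a = 2: Pa²(3L − a)/(6EI) = 658.7/EI
Flexibility coefficient — unit upward force at Y: δ_{YY} = L³/(3EI) = 41.67/EI.
The prop prevents deflection at Y: R_Y = δ_0/δ_{YY} = 658.7/41.67 = 15.81 kN.
Moment equilibrium about X: M_X = Σ(load moments about X) − R_Y·L = 152 − 15.81×5 = 72.96 kN·m.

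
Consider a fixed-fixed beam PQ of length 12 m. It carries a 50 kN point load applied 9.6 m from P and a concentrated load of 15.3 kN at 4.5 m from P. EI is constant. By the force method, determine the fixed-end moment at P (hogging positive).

Take the two fixed-end moments M_P, M_Q as redundants; the released structure is the simple span PQ.
End rotations of the released simple span under the applied load (×1/EI):
  at P: point load 50 at a = 9.6: Pab(L + b)/(6LEI) = 230.4/EI
  at Q: point load 50 at a = 9.6: Pab(L + a)/(6LEI) = 345.6/EI
  at P: point load 15.3 at a = 4.5: Pab(L + b)/(6LEI) = 139.9/EI
  at Q: point load 15.3 at a = 4.5: Pab(L + a)/(6LEI) = 118.3/EI
  θ_P0 = 370.3/EI,  θ_Q0 = 463.9/EI
Flexibility coefficients: a unit moment at one end gives L/(3EI) there and L/(6EI) at the far end, so f₁₁ = f₂₂ = 4/EI and f₁₂ = f₂₁ = 2/EI.
Compatibility — zero rotation at each built-in end:
  4 M_P + 2 M_Q = 370.3
  2 M_P + 4 M_Q = 463.9
Solving the pair gives M_P = 46.09 kN·m and M_Q = 92.94 kN·m (hogging).

M_P = 46.09 kN·m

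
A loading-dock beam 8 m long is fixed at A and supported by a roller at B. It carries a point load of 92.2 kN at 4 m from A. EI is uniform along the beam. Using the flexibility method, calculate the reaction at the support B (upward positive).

Take the reaction at B as the redundant and release it; the primary structure is a cantilever fixed at A.
Downward deflection at the released point B due to the loads:
  point load 92.2 at a = 4: Pa²(3L − a)/(6EI) = 4917/EI
Flexibility coefficient — unit upward force at B: δ_{BB} = L³/(3EI) = 170.7/EI.
The prop prevents deflection at B: R_B = δ_0/δ_{BB} = 4917/170.7 = 28.81 kN.

R_B = 28.81 kN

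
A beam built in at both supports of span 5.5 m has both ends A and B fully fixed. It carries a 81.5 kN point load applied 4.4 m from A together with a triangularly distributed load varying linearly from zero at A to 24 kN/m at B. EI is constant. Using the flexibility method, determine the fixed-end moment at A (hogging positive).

Release both end moments; the primary structure is a simply-supported span AB with redundants M_A and M_B.
On the primary (simply-supported) span, the end slopes from the loading are:
  at A: point load 81.5 at a = 4.4: Pab(L + b)/(6LEI) = 78.89/EI
  at B: point load 81.5 at a = 4.4: Pab(L + a)/(6LEI) = 118.3/EI
  at A: triangular load, peak 24: 7w₀L³/(360EI) = 77.64/EI
  at B: triangular load, peak 24: w₀L³/(45EI) = 88.73/EI
  θ_A0 = 156.5/EI,  θ_B0 = 207.1/EI
Flexibility coefficients: a unit moment at one end gives L/(3EI) there and L/(6EI) at the far end, so f₁₁ = f₂₂ = 1.833/EI and f₁₂ = f₂₁ = 0.9167/EI.
Compatibility — zero rotation at each built-in end:
  1.833 M_A + 0.9167 M_B = 156.5
  0.9167 M_A + 1.833 M_B = 207.1
Solving the pair gives M_A = 38.54 kN·m and M_B = 93.68 kN·m (hogging).

M_A = 38.54 kN·m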